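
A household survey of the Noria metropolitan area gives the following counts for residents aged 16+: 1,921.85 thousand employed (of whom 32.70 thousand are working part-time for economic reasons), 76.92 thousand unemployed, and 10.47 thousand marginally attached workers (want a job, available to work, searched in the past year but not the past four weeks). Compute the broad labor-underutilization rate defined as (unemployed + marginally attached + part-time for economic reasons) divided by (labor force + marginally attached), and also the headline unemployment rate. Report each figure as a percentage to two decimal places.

Labor force = 1,921.85 + 76.92 = 1,998.77 thousand.
Numerator = 76.92 + 10.47 + 32.70 = 120.09 thousand.
Denominator = 1,998.77 + 10.47 = 2,009.24 thousand.
Broad rate = 120.09 / 2,009.24 = 5.98%.
Headline unemployment rate = 76.92 / 1,998.77 = 3.85%.

Broad underutilization rate ≈ 5.98%; headline unemployment rate ≈ 3.85%.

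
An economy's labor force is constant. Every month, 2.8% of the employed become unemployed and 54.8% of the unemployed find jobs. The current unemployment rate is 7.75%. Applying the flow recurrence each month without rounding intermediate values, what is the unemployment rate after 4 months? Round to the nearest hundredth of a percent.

With a fixed labor force, u_{t+1} = u_t + s·(1−u_t) − f·u_t = u_t·(1−s−f) + s.
Here 1−s−f = 0.424 and s = 0.028.
u_1 = 0.077500 × 0.424 + 0.028 = 0.060860.
u_2 = 0.060860 × 0.424 + 0.028 = 0.053805.
u_3 = 0.053805 × 0.424 + 0.028 = 0.050813.
u_4 = 0.050813 × 0.424 + 0.028 = 0.049545.

Unemployment rate after four months ≈ 4.95%.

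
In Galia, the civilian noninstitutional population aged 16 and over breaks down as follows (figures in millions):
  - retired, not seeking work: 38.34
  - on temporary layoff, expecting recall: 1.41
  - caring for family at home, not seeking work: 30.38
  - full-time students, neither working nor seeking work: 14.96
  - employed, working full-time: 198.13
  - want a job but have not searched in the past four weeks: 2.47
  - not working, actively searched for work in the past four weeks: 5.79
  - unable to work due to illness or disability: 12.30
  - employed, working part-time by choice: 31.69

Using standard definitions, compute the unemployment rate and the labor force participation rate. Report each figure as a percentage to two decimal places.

Unemployment rate ≈ 3.04%; labor force participation rate ≈ 70.65%.

Employed = 198.13 + 31.69 = 229.82 million.
Unemployed = 1.41 + 5.79 = 7.20 million (jobless and actively searching, or on temporary layoff).
Labor force = 229.82 + 7.20 = 237.02 million.
Not in labor force = 38.34 + 30.38 + 14.96 + 2.47 + 12.30 = 98.45 million (those not working and not actively searching are outside the labor force — including those who want a job but have given up searching).
Civilian working-age population = 237.02 + 98.45 = 335.47 million.
Unemployment rate = 7.20 / 237.02 = 3.04%.
Labor force participation rate = 237.02 / 335.47 = 70.65%.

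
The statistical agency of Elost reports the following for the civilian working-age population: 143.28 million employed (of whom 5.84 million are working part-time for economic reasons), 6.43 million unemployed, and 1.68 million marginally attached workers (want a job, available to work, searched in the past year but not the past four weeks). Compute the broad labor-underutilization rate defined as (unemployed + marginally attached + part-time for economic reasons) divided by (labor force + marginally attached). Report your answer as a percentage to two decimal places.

Broad underutilization rate ≈ 9.21%.

Labor force = 143.28 + 6.43 = 149.71 million.
Numerator = 6.43 + 1.68 + 5.84 = 13.95 million.
Denominator = 149.71 + 1.68 = 151.39 million.
Broad rate = 13.95 / 151.39 = 9.21%.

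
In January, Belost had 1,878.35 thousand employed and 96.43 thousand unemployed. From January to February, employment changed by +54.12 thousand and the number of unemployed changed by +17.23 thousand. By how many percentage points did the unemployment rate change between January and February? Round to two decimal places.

January: labor force = 1,878.35 + 96.43 = 1,974.78; u = 96.43/1,974.78 = 4.88%.
February: labor force = 1,932.47 + 113.66 = 2,046.13; u = 113.66/2,046.13 = 5.55%.
Change = 5.55% − 4.88% = +0.67 pp.

The unemployment rate changed by +0.67 percentage points.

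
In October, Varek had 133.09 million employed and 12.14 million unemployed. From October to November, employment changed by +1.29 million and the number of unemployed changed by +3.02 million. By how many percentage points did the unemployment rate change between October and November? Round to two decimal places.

The unemployment rate changed by +1.78 percentage points.

October: labor force = 133.09 + 12.14 = 145.23; u = 12.14/145.23 = 8.36%.
November: labor force = 134.38 + 15.16 = 149.54; u = 15.16/149.54 = 10.14%.
Change = 10.14% − 8.36% = +1.78 pp.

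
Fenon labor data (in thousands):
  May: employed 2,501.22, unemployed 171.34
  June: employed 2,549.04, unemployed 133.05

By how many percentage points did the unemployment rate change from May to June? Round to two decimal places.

The unemployment rate changed by −1.45 percentage points.

May: labor force = 2,501.22 + 171.34 = 2,672.56; u = 171.34/2,672.56 = 6.41%.
June: labor force = 2,549.04 + 133.05 = 2,682.09; u = 133.05/2,682.09 = 4.96%.
Change = 4.96% − 6.41% = −1.45 pp.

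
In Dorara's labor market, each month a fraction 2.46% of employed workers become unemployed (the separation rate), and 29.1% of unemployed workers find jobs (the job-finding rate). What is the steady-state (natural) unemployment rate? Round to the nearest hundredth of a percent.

At steady state the flows balance: s·E = f·U, so U/(E+U) = s/(s+f).
u* = 2.46 / (2.46 + 29.1) = 2.46 / 31.56 = 7.79%.

Steady-state unemployment rate ≈ 7.79%.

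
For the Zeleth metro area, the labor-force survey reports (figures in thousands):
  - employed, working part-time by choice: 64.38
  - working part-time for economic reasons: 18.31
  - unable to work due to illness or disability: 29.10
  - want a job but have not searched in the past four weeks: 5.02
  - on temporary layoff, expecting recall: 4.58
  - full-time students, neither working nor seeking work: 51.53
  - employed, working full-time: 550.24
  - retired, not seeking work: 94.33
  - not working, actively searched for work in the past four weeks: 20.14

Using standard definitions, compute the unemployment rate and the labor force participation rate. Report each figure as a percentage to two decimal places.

Employed = 64.38 + 18.31 + 550.24 = 632.93 thousand (anyone who worked, including part-time for economic reasons, counts as employed).
Unemployed = 4.58 + 20.14 = 24.72 thousand (jobless and actively searching, or on temporary layoff).
Labor force = 632.93 + 24.72 = 657.65 thousand.
Not in labor force = 29.10 + 5.02 + 51.53 + 94.33 = 179.98 thousand (those not working and not actively searching are outside the labor force — including those who want a job but have given up searching).
Civilian working-age population = 657.65 + 179.98 = 837.63 thousand.
Unemployment rate = 24.72 / 657.65 = 3.76%.
Labor force participation rate = 657.65 / 837.63 = 78.51%.

Unemployment rate ≈ 3.76%; labor force participation rate ≈ 78.51%.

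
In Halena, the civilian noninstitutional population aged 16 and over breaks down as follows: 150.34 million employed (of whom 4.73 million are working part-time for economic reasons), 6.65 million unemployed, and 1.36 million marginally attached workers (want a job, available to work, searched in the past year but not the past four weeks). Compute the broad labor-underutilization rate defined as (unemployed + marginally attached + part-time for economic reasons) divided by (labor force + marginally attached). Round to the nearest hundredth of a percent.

Broad underutilization rate ≈ 8.05%.

Labor force = 150.34 + 6.65 = 156.99 million.
Numerator = 6.65 + 1.36 + 4.73 = 12.74 million.
Denominator = 156.99 + 1.36 = 158.35 million.
Broad rate = 12.74 / 158.35 = 8.05%.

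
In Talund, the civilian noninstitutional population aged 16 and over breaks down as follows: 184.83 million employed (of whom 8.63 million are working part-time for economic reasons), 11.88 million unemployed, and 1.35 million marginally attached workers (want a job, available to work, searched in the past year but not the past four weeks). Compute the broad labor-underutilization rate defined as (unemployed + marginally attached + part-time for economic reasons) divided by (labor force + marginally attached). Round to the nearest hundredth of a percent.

Broad underutilization rate ≈ 11.04%.

Labor force = 184.83 + 11.88 = 196.71 million.
Numerator = 11.88 + 1.35 + 8.63 = 21.86 million.
Denominator = 196.71 + 1.35 = 198.06 million.
Broad rate = 21.86 / 198.06 = 11.04%.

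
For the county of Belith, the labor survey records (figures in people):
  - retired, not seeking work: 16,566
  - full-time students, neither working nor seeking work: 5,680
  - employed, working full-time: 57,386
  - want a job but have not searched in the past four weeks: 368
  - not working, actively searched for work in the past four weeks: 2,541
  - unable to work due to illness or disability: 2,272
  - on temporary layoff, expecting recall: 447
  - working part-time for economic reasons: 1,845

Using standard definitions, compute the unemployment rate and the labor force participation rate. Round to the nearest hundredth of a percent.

Employed = 57,386 + 1,845 = 59,231 (anyone who worked, including part-time for economic reasons, counts as employed).
Unemployed = 2,541 + 447 = 2,988 (jobless and actively searching, or on temporary layoff).
Labor force = 59,231 + 2,988 = 62,219.
Not in labor force = 16,566 + 5,680 + 368 + 2,272 = 24,886 (those not working and not actively searching are outside the labor force — including those who want a job but have given up searching).
Civilian working-age population = 62,219 + 24,886 = 87,105.
Unemployment rate = 2,988 / 62,219 = 4.80%.
Labor force participation rate = 62,219 / 87,105 = 71.43%.

Unemployment rate ≈ 4.80%; labor force participation rate ≈ 71.43%.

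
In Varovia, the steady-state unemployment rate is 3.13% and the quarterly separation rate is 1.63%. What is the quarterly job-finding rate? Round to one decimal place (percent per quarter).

From u* = s/(s+f): f = s·(1−u)/u.
f = 1.63 × (1 − 0.0313) / 0.0313 = 1.5790 / 0.0313 ≈ 50.4% per quarter.

Job-finding rate ≈ 50.4% per quarter.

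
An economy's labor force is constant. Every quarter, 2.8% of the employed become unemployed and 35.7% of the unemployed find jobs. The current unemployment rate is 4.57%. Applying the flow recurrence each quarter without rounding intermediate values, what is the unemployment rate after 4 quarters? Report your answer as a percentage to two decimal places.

With a fixed labor force, u_{t+1} = u_t + s·(1−u_t) − f·u_t = u_t·(1−s−f) + s.
Here 1−s−f = 0.615 and s = 0.028.
u_1 = 0.045700 × 0.615 + 0.028 = 0.056106.
u_2 = 0.056106 × 0.615 + 0.028 = 0.062505.
u_3 = 0.062505 × 0.615 + 0.028 = 0.066441.
u_4 = 0.066441 × 0.615 + 0.028 = 0.068861.

Unemployment rate after four quarters ≈ 6.89%.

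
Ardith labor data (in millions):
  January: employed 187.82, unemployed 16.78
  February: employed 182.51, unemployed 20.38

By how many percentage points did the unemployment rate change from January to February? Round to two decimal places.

January: labor force = 187.82 + 16.78 = 204.60; u = 16.78/204.60 = 8.20%.
February: labor force = 182.51 + 20.38 = 202.89; u = 20.38/202.89 = 10.04%.
Change = 10.04% − 8.20% = +1.84 pp.

The unemployment rate changed by +1.84 percentage points.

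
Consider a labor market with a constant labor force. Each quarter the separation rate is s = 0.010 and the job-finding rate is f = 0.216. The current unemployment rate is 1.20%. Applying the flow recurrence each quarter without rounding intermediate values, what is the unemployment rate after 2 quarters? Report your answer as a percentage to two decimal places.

With a fixed labor force, u_{t+1} = u_t + s·(1−u_t) − f·u_t = u_t·(1−s−f) + s.
Here 1−s−f = 0.774 and s = 0.010.
u_1 = 0.012000 × 0.774 + 0.010 = 0.019288.
u_2 = 0.019288 × 0.774 + 0.010 = 0.024929.

Unemployment rate after two quarters ≈ 2.49%.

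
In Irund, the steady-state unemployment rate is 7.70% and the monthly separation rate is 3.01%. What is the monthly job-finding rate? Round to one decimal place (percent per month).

Job-finding rate ≈ 36.1% per month.

From u* = s/(s+f): f = s·(1−u)/u.
f = 3.01 × (1 − 0.0770) / 0.0770 = 2.7782 / 0.0770 ≈ 36.1% per month.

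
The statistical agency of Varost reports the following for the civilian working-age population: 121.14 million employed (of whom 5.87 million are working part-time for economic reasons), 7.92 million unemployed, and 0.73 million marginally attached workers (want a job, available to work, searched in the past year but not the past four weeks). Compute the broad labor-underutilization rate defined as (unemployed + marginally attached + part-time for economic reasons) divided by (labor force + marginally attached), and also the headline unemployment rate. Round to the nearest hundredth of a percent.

Labor force = 121.14 + 7.92 = 129.06 million.
Numerator = 7.92 + 0.73 + 5.87 = 14.52 million.
Denominator = 129.06 + 0.73 = 129.79 million.
Broad rate = 14.52 / 129.79 = 11.19%.
Headline unemployment rate = 7.92 / 129.06 = 6.14%.

Broad underutilization rate ≈ 11.19%; headline unemployment rate ≈ 6.14%.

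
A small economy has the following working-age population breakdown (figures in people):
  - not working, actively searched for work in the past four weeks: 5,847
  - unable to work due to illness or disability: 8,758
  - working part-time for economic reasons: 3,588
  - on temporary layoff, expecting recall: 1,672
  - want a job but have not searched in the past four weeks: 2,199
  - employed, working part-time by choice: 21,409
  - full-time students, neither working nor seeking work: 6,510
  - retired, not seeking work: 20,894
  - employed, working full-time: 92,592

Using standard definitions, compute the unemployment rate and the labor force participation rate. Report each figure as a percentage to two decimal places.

Unemployment rate ≈ 6.01%; labor force participation rate ≈ 76.53%.

Employed = 3,588 + 21,409 + 92,592 = 117,589 (anyone who worked, including part-time for economic reasons, counts as employed).
Unemployed = 5,847 + 1,672 = 7,519 (jobless and actively searching, or on temporary layoff).
Labor force = 117,589 + 7,519 = 125,108.
Not in labor force = 8,758 + 2,199 + 6,510 + 20,894 = 38,361 (those not working and not actively searching are outside the labor force — including those who want a job but have given up searching).
Civilian working-age population = 125,108 + 38,361 = 163,469.
Unemployment rate = 7,519 / 125,108 = 6.01%.
Labor force participation rate = 125,108 / 163,469 = 76.53%.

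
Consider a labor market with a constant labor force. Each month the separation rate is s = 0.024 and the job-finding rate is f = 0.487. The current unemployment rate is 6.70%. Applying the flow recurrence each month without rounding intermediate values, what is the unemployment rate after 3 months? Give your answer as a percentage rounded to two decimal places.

Unemployment rate after three months ≈ 4.93%.

With a fixed labor force, u_{t+1} = u_t + s·(1−u_t) − f·u_t = u_t·(1−s−f) + s.
Here 1−s−f = 0.489 and s = 0.024.
u_1 = 0.067000 × 0.489 + 0.024 = 0.056763.
u_2 = 0.056763 × 0.489 + 0.024 = 0.051757.
u_3 = 0.051757 × 0.489 + 0.024 = 0.049309.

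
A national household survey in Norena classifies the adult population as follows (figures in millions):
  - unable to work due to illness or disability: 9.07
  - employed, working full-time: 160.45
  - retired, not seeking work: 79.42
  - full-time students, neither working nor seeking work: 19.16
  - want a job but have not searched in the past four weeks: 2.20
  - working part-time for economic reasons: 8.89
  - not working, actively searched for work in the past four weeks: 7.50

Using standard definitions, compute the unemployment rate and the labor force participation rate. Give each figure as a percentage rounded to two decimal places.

Unemployment rate ≈ 4.24%; labor force participation rate ≈ 61.68%.

Employed = 160.45 + 8.89 = 169.34 million (anyone who worked, including part-time for economic reasons, counts as employed).
Unemployed = 7.50 million.
Labor force = 169.34 + 7.50 = 176.84 million.
Not in labor force = 9.07 + 79.42 + 19.16 + 2.20 = 109.85 million (those not working and not actively searching are outside the labor force — including those who want a job but have given up searching).
Civilian working-age population = 176.84 + 109.85 = 286.69 million.
Unemployment rate = 7.50 / 176.84 = 4.24%.
Labor force participation rate = 176.84 / 286.69 = 61.68%.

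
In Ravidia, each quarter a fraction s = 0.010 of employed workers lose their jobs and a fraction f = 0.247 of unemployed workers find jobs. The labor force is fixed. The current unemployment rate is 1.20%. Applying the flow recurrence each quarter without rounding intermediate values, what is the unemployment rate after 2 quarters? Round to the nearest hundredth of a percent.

Unemployment rate after two quarters ≈ 2.41%.

With a fixed labor force, u_{t+1} = u_t + s·(1−u_t) − f·u_t = u_t·(1−s−f) + s.
Here 1−s−f = 0.743 and s = 0.010.
u_1 = 0.012000 × 0.743 + 0.010 = 0.018916.
u_2 = 0.018916 × 0.743 + 0.010 = 0.024055.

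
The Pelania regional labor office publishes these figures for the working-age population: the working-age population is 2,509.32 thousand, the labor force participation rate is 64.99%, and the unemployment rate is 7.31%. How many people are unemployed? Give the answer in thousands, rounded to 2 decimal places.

Labor force = 0.6499 × 2,509.32 = 1,630.81 thousand.
Unemployed = 0.0731 × 1,630.81 ≈ 119.21 thousand.

About 119.21 thousand are unemployed.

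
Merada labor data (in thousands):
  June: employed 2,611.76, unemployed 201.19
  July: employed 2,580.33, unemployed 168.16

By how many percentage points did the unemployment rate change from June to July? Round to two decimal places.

The unemployment rate changed by −1.03 percentage points.

June: labor force = 2,611.76 + 201.19 = 2,812.95; u = 201.19/2,812.95 = 7.15%.
July: labor force = 2,580.33 + 168.16 = 2,748.49; u = 168.16/2,748.49 = 6.12%.
Change = 6.12% − 7.15% = −1.03 pp.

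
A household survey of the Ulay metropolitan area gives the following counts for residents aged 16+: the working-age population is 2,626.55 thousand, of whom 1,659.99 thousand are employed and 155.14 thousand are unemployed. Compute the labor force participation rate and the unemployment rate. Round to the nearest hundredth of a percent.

Labor force participation rate ≈ 69.11%; unemployment rate ≈ 8.55%.

Labor force = employed + unemployed = 1,659.99 + 155.14 = 1,815.13 thousand.
Unemployment rate = 155.14 / 1,815.13 = 8.55%.
Labor force participation rate = 1,815.13 / 2,626.55 = 69.11%.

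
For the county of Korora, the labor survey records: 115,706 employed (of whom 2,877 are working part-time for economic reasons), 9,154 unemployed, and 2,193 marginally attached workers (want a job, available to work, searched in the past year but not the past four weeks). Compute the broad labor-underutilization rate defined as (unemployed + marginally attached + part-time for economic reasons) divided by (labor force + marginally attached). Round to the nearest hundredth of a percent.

Broad underutilization rate ≈ 11.20%.

Labor force = 115,706 + 9,154 = 124,860.
Numerator = 9,154 + 2,193 + 2,877 = 14,224.
Denominator = 124,860 + 2,193 = 127,053.
Broad rate = 14,224 / 127,053 = 11.20%.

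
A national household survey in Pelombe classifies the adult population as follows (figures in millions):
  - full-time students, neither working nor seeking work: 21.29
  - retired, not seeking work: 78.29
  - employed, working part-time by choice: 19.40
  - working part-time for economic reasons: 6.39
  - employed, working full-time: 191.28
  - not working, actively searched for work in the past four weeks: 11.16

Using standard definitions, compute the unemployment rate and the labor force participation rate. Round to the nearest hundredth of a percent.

Employed = 19.40 + 6.39 + 191.28 = 217.07 million (anyone who worked, including part-time for economic reasons, counts as employed).
Unemployed = 11.16 million.
Labor force = 217.07 + 11.16 = 228.23 million.
Not in labor force = 21.29 + 78.29 = 99.58 million (those not working and not actively searching are outside the labor force).
Civilian working-age population = 228.23 + 99.58 = 327.81 million.
Unemployment rate = 11.16 / 228.23 = 4.89%.
Labor force participation rate = 228.23 / 327.81 = 69.62%.

Unemployment rate ≈ 4.89%; labor force participation rate ≈ 69.62%.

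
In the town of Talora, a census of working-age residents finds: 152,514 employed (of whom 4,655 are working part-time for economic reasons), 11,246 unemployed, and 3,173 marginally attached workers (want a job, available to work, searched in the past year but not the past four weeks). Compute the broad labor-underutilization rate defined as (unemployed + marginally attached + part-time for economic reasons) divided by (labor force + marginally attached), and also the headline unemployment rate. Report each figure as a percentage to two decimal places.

Broad underutilization rate ≈ 11.43%; headline unemployment rate ≈ 6.87%.

Labor force = 152,514 + 11,246 = 163,760.
Numerator = 11,246 + 3,173 + 4,655 = 19,074.
Denominator = 163,760 + 3,173 = 166,933.
Broad rate = 19,074 / 166,933 = 11.43%.
Headline unemployment rate = 11,246 / 163,760 = 6.87%.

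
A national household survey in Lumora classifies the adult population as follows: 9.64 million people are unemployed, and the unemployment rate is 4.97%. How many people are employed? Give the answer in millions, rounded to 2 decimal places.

About 184.32 million are employed.

Labor force = U / u = 9.64 / 0.0497 ≈ 193.96 million.
Employed = labor force − unemployed = 193.96 − 9.64 = 184.32 million.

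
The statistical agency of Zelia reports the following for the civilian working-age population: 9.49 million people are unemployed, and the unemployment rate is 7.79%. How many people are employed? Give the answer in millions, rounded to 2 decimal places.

Labor force = U / u = 9.49 / 0.0779 ≈ 121.82 million.
Employed = labor force − unemployed = 121.82 − 9.49 = 112.33 million.

About 112.33 million are employed.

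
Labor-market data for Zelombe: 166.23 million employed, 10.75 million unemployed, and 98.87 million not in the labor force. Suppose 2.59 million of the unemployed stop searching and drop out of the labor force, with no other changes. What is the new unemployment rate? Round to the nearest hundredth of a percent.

New unemployment rate ≈ 4.68%.

Initially, labor force = 166.23 + 10.75 = 176.98 million, so u = 10.75/176.98 = 6.07%.
After the change, unemployed and labor force both fall by 2.59 → E = 166.23, U = 8.16, labor force = 174.39 million.
New unemployment rate = 8.16 / 174.39 = 4.68%.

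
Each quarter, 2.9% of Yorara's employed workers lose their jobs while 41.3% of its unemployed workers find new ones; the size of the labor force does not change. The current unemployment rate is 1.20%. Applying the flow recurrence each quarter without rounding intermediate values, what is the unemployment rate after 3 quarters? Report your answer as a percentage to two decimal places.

With a fixed labor force, u_{t+1} = u_t + s·(1−u_t) − f·u_t = u_t·(1−s−f) + s.
Here 1−s−f = 0.558 and s = 0.029.
u_1 = 0.012000 × 0.558 + 0.029 = 0.035696.
u_2 = 0.035696 × 0.558 + 0.029 = 0.048918.
u_3 = 0.048918 × 0.558 + 0.029 = 0.056296.

Unemployment rate after three quarters ≈ 5.63%.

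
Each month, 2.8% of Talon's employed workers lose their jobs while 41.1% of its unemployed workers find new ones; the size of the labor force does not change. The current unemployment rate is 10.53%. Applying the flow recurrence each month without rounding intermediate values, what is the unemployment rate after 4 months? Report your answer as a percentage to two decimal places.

Unemployment rate after four months ≈ 6.79%.

With a fixed labor force, u_{t+1} = u_t + s·(1−u_t) − f·u_t = u_t·(1−s−f) + s.
Here 1−s−f = 0.561 and s = 0.028.
u_1 = 0.105300 × 0.561 + 0.028 = 0.087073.
u_2 = 0.087073 × 0.561 + 0.028 = 0.076848.
u_3 = 0.076848 × 0.561 + 0.028 = 0.071112.
u_4 = 0.071112 × 0.561 + 0.028 = 0.067894.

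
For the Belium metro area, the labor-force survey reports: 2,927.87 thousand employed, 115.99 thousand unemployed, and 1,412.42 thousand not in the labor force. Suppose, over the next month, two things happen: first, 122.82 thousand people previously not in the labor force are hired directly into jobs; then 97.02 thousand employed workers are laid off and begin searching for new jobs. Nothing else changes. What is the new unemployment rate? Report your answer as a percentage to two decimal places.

Initially, labor force = 2,927.87 + 115.99 = 3,043.86 thousand, so u = 115.99/3,043.86 = 3.81%.
After the first change, employed and labor force both rise by 122.82; unemployed unchanged → E = 3,050.69, U = 115.99, labor force = 3,166.68 thousand.
After the second change, employed falls and unemployed rises by 97.02; labor force unchanged → E = 2,953.67, U = 213.01, labor force = 3,166.68 thousand.
New unemployment rate = 213.01 / 3,166.68 = 6.73%.

New unemployment rate ≈ 6.73%.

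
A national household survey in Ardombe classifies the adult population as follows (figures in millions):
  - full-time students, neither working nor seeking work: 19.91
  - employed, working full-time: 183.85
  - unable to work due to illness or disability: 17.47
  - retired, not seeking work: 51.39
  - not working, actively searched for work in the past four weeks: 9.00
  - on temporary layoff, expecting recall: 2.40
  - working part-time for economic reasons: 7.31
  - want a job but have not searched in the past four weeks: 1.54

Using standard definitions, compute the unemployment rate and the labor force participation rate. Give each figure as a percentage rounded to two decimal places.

Employed = 183.85 + 7.31 = 191.16 million (anyone who worked, including part-time for economic reasons, counts as employed).
Unemployed = 9.00 + 2.40 = 11.40 million (jobless and actively searching, or on temporary layoff).
Labor force = 191.16 + 11.40 = 202.56 million.
Not in labor force = 19.91 + 17.47 + 51.39 + 1.54 = 90.31 million (those not working and not actively searching are outside the labor force — including those who want a job but have given up searching).
Civilian working-age population = 202.56 + 90.31 = 292.87 million.
Unemployment rate = 11.40 / 202.56 = 5.63%.
Labor force participation rate = 202.56 / 292.87 = 69.16%.

Unemployment rate ≈ 5.63%; labor force participation rate ≈ 69.16%.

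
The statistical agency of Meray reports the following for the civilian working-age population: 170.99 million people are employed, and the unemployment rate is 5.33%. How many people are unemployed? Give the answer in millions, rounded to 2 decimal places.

About 9.63 million are unemployed.

Let U be the number unemployed. The labor force is E + U, and U/(E+U) = 0.0533.
So U = 0.0533 × 170.99 / (1 − 0.0533) = 9.1138 / 0.9467 ≈ 9.63 million.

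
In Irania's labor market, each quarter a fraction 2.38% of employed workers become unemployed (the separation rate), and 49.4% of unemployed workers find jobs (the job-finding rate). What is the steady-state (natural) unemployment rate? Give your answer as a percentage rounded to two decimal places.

Steady-state unemployment rate ≈ 4.60%.

At steady state the flows balance: s·E = f·U, so U/(E+U) = s/(s+f).
u* = 2.38 / (2.38 + 49.4) = 2.38 / 51.78 = 4.60%.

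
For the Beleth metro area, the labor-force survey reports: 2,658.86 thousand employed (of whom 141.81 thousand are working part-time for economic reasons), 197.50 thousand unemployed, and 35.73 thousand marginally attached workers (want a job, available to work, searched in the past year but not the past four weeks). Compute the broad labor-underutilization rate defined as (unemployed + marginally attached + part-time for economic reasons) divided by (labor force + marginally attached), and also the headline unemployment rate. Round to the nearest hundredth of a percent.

Broad underutilization rate ≈ 12.97%; headline unemployment rate ≈ 6.91%.

Labor force = 2,658.86 + 197.50 = 2,856.36 thousand.
Numerator = 197.50 + 35.73 + 141.81 = 375.04 thousand.
Denominator = 2,856.36 + 35.73 = 2,892.09 thousand.
Broad rate = 375.04 / 2,892.09 = 12.97%.
Headline unemployment rate = 197.50 / 2,856.36 = 6.91%.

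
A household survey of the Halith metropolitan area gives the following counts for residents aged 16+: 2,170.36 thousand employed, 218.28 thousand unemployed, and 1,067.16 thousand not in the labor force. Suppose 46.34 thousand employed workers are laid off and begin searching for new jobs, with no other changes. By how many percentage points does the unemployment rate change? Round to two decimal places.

Initially, labor force = 2,170.36 + 218.28 = 2,388.64 thousand, so u = 218.28/2,388.64 = 9.14%.
After the change, employed falls and unemployed rises by 46.34; labor force unchanged → E = 2,124.02, U = 264.62, labor force = 2,388.64 thousand.
New unemployment rate = 264.62 / 2,388.64 = 11.08%.
Change = 11.08% − 9.14% = +1.94 percentage points.

The unemployment rate changes by +1.94 percentage points.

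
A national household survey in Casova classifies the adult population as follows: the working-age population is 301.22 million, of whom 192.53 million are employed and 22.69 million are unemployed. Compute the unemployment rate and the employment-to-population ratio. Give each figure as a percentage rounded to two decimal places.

Labor force = employed + unemployed = 192.53 + 22.69 = 215.22 million.
Unemployment rate = 22.69 / 215.22 = 10.54%.
Employment-population ratio = 192.53 / 301.22 = 63.92%.

Unemployment rate ≈ 10.54%; employment-population ratio ≈ 63.92%.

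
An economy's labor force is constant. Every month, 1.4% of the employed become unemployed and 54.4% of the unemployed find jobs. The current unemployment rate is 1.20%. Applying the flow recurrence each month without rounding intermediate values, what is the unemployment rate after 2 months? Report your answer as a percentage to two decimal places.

Unemployment rate after two months ≈ 2.25%.

With a fixed labor force, u_{t+1} = u_t + s·(1−u_t) − f·u_t = u_t·(1−s−f) + s.
Here 1−s−f = 0.442 and s = 0.014.
u_1 = 0.012000 × 0.442 + 0.014 = 0.019304.
u_2 = 0.019304 × 0.442 + 0.014 = 0.022532.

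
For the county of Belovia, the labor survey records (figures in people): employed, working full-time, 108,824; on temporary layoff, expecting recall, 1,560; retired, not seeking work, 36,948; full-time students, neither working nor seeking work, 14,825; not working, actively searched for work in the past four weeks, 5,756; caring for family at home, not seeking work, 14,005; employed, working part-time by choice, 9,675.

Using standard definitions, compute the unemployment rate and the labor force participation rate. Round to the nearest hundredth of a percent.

Unemployment rate ≈ 5.81%; labor force participation rate ≈ 65.67%.

Employed = 108,824 + 9,675 = 118,499.
Unemployed = 1,560 + 5,756 = 7,316 (jobless and actively searching, or on temporary layoff).
Labor force = 118,499 + 7,316 = 125,815.
Not in labor force = 36,948 + 14,825 + 14,005 = 65,778 (those not working and not actively searching are outside the labor force).
Civilian working-age population = 125,815 + 65,778 = 191,593.
Unemployment rate = 7,316 / 125,815 = 5.81%.
Labor force participation rate = 125,815 / 191,593 = 65.67%.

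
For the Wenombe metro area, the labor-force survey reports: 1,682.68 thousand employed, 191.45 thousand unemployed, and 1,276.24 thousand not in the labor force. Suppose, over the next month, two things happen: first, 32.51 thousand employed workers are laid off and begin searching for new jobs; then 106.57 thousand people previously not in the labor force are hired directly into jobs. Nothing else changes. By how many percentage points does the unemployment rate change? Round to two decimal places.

Initially, labor force = 1,682.68 + 191.45 = 1,874.13 thousand, so u = 191.45/1,874.13 = 10.22%.
After the first change, employed falls and unemployed rises by 32.51; labor force unchanged → E = 1,650.17, U = 223.96, labor force = 1,874.13 thousand.
After the second change, employed and labor force both rise by 106.57; unemployed unchanged → E = 1,756.74, U = 223.96, labor force = 1,980.70 thousand.
New unemployment rate = 223.96 / 1,980.70 = 11.31%.
Change = 11.31% − 10.22% = +1.09 percentage points.

The unemployment rate changes by +1.09 percentage points.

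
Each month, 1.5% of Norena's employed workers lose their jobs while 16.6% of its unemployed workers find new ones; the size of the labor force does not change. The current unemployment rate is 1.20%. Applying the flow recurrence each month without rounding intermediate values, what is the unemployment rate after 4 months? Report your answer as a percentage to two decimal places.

With a fixed labor force, u_{t+1} = u_t + s·(1−u_t) − f·u_t = u_t·(1−s−f) + s.
Here 1−s−f = 0.819 and s = 0.015.
u_1 = 0.012000 × 0.819 + 0.015 = 0.024828.
u_2 = 0.024828 × 0.819 + 0.015 = 0.035334.
u_3 = 0.035334 × 0.819 + 0.015 = 0.043939.
u_4 = 0.043939 × 0.819 + 0.015 = 0.050986.

Unemployment rate after four months ≈ 5.10%.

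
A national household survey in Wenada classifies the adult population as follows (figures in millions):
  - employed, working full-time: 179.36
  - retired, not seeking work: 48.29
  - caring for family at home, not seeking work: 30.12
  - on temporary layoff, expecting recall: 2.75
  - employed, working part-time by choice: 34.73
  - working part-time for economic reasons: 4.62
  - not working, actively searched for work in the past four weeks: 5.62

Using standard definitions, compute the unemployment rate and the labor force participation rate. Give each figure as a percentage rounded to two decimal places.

Unemployment rate ≈ 3.69%; labor force participation rate ≈ 74.33%.

Employed = 179.36 + 34.73 + 4.62 = 218.71 million (anyone who worked, including part-time for economic reasons, counts as employed).
Unemployed = 2.75 + 5.62 = 8.37 million (jobless and actively searching, or on temporary layoff).
Labor force = 218.71 + 8.37 = 227.08 million.
Not in labor force = 48.29 + 30.12 = 78.41 million (those not working and not actively searching are outside the labor force).
Civilian working-age population = 227.08 + 78.41 = 305.49 million.
Unemployment rate = 8.37 / 227.08 = 3.69%.
Labor force participation rate = 227.08 / 305.49 = 74.33%.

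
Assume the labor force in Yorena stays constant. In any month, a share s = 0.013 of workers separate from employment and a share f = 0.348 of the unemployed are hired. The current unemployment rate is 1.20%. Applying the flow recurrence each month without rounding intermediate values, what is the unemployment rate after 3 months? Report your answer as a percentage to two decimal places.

Unemployment rate after three months ≈ 2.97%.

With a fixed labor force, u_{t+1} = u_t + s·(1−u_t) − f·u_t = u_t·(1−s−f) + s.
Here 1−s−f = 0.639 and s = 0.013.
u_1 = 0.012000 × 0.639 + 0.013 = 0.020668.
u_2 = 0.020668 × 0.639 + 0.013 = 0.026207.
u_3 = 0.026207 × 0.639 + 0.013 = 0.029746.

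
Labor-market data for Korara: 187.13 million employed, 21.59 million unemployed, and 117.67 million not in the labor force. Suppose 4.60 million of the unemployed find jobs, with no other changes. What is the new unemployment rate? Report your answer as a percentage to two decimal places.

New unemployment rate ≈ 8.14%.

Initially, labor force = 187.13 + 21.59 = 208.72 million, so u = 21.59/208.72 = 10.34%.
After the change, unemployed falls and employed rises by 4.60; labor force unchanged → E = 191.73, U = 16.99, labor force = 208.72 million.
New unemployment rate = 16.99 / 208.72 = 8.14%.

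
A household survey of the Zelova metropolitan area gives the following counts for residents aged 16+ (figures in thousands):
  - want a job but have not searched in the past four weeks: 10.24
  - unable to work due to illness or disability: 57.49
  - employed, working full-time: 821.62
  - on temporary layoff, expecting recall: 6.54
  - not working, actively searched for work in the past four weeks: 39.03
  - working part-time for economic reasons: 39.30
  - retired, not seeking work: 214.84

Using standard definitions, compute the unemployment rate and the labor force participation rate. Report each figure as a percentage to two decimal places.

Employed = 821.62 + 39.30 = 860.92 thousand (anyone who worked, including part-time for economic reasons, counts as employed).
Unemployed = 6.54 + 39.03 = 45.57 thousand (jobless and actively searching, or on temporary layoff).
Labor force = 860.92 + 45.57 = 906.49 thousand.
Not in labor force = 10.24 + 57.49 + 214.84 = 282.57 thousand (those not working and not actively searching are outside the labor force — including those who want a job but have given up searching).
Civilian working-age population = 906.49 + 282.57 = 1,189.06 thousand.
Unemployment rate = 45.57 / 906.49 = 5.03%.
Labor force participation rate = 906.49 / 1,189.06 = 76.24%.

Unemployment rate ≈ 5.03%; labor force participation rate ≈ 76.24%.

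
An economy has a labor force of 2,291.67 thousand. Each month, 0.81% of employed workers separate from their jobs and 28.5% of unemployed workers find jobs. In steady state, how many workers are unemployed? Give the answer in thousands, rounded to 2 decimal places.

Steady-state unemployment rate u* = s/(s+f) = 0.81/(0.81+28.5) = 0.027636.
Unemployed = u* × labor force = 0.027636 × 2,291.67 ≈ 63.33 thousand.

About 63.33 thousand are unemployed in steady state.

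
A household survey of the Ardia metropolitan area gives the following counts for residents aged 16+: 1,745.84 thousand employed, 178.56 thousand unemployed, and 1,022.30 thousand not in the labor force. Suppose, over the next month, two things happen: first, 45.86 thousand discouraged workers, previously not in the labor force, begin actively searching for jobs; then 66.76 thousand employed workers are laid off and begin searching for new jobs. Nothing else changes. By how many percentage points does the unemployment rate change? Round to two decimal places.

The unemployment rate changes by +5.50 percentage points.

Initially, labor force = 1,745.84 + 178.56 = 1,924.40 thousand, so u = 178.56/1,924.40 = 9.28%.
After the first change, unemployed and labor force both rise by 45.86 → E = 1,745.84, U = 224.42, labor force = 1,970.26 thousand.
After the second change, employed falls and unemployed rises by 66.76; labor force unchanged → E = 1,679.08, U = 291.18, labor force = 1,970.26 thousand.
New unemployment rate = 291.18 / 1,970.26 = 14.78%.
Change = 14.78% − 9.28% = +5.50 percentage points.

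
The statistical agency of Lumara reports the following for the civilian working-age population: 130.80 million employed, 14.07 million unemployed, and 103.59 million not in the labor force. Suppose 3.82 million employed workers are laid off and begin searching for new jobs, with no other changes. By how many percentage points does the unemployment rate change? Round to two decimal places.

The unemployment rate changes by +2.64 percentage points.

Initially, labor force = 130.80 + 14.07 = 144.87 million, so u = 14.07/144.87 = 9.71%.
After the change, employed falls and unemployed rises by 3.82; labor force unchanged → E = 126.98, U = 17.89, labor force = 144.87 million.
New unemployment rate = 17.89 / 144.87 = 12.35%.
Change = 12.35% − 9.71% = +2.64 percentage points.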